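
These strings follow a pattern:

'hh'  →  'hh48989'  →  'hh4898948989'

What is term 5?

hh48989489894898948989

Every step adds 48989 to the end: s(k+1) = s(k)·48989.
From hh4898948989, 2 further steps: hh4898948989 → hh489894898948989 → (answer).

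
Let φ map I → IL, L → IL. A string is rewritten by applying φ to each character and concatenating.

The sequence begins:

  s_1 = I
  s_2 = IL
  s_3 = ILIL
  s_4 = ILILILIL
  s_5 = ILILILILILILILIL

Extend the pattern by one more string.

ILILILILILILILILILILILILILILILIL

Replace each of the 16 characters of ILILILILILILILIL in place — IL IL IL IL IL IL IL IL IL IL IL IL IL IL IL IL — and concatenate.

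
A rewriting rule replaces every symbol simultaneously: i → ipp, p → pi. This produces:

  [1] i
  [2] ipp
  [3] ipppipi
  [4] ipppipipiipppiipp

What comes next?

Replace each of the 17 characters of ipppipipiipppiipp in place — ipp pi pi pi ipp pi ipp pi ipp ipp pi pi pi ipp ipp pi pi — and concatenate.

ipppipipiipppiipppiippipppipipiippipppipi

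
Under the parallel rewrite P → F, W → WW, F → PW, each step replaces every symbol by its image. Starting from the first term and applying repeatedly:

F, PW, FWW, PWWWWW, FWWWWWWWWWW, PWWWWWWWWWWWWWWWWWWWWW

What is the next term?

FWWWWWWWWWWWWWWWWWWWWWWWWWWWWWWWWWWWWWWWWWW

Replace each of the 22 characters of PWWWWWWWWWWWWWWWWWWWWW in place — F WW WW WW WW WW WW WW WW WW WW WW WW WW WW WW WW WW WW WW WW WW — and concatenate.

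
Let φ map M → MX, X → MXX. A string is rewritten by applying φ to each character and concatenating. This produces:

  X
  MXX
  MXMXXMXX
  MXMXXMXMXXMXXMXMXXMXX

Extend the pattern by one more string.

Rewriting the 21 symbols of MXMXXMXMXXMXXMXMXXMXX one by one yields MX MXX MX MXX MXX MX MXX MX MXX MXX MX MXX MXX MX MXX MX MXX MXX MX MXX MXX; concatenated:

MXMXXMXMXXMXXMXMXXMXMXXMXXMXMXXMXXMXMXXMXMXXMXXMXMXXMXX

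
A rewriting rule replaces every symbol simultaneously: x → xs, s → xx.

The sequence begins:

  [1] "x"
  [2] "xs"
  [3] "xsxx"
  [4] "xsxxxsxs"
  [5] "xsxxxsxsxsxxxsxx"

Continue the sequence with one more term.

Rewriting the 16 symbols of xsxxxsxsxsxxxsxx one by one yields xs xx xs xs xs xx xs xx xs xx xs xs xs xx xs xs; concatenated:

xsxxxsxsxsxxxsxxxsxxxsxsxsxxxsxs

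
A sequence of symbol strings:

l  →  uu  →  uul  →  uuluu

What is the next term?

From term 3 onward, concatenate the last term with the second-to-last: uu·l = uul, uul·uu = uuluu, …
Continuing: uuluu · uul gives term 5.

uuluuuul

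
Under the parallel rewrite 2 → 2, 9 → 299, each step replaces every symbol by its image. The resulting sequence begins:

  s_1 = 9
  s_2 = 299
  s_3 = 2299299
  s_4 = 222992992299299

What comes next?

2222992992299299222992992299299

Applying the rule to each of the 15 symbols of 222992992299299 gives the pieces 2 2 2 299 299 2 299 299 2 2 299 299 2 299 299, which concatenate to the answer.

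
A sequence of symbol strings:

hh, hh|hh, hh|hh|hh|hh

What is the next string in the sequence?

hh|hh|hh|hh|hh|hh|hh|hh

Every step duplicates the string with '|' between the halves.
So the next term is two copies of hh|hh|hh|hh with '|' between the halves.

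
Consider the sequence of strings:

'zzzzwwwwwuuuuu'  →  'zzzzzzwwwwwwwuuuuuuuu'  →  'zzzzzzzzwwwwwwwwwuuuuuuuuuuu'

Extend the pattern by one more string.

Reading off run lengths: z runs 4, 6, 8; w runs 5, 7, 9; u runs 5, 8, 11 — each is linear in n (n = 1, 2, …).
For the next term, n = 4, so the run lengths are 10, 11, 14.

zzzzzzzzzzwwwwwwwwwwwuuuuuuuuuuuuuu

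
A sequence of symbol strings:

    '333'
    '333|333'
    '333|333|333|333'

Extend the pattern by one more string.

Each string is two copies of the previous one joined by '|'.
Doubling 333|333|333|333 with '|' between the halves:

333|333|333|333|333|333|333|333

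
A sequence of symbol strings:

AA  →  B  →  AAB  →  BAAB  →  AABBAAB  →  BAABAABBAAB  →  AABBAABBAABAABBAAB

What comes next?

BAABAABBAABAABBAABBAABAABBAAB

This is a Fibonacci-style word recurrence s(k) = s(k−2)·s(k−1): e.g. AA·B = AAB.
Continuing: BAABAABBAAB · AABBAABBAABAABBAAB gives term 8.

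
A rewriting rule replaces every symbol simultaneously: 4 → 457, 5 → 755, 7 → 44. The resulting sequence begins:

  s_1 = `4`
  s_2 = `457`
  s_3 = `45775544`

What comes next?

4577554444755755457457

Rewriting each symbol of 45775544: 4→457, 5→755, 7→44, 7→44, 5→755, 5→755, 4→457, 4→457, which concatenates to 457 755 44 44 755 755 457 457.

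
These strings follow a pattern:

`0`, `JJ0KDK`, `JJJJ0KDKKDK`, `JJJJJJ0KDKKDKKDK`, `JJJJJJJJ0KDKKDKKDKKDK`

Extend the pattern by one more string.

s(k+1) = JJ·s(k)·KDK, so each term gains JJ as a prefix and KDK as a suffix.
So the next term is JJ·JJJJJJJJ0KDKKDKKDKKDK·KDK.

JJJJJJJJJJ0KDKKDKKDKKDKKDK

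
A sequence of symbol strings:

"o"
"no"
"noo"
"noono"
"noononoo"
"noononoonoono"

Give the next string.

From term 3 onward, concatenate the last term with the second-to-last: no·o = noo, noo·no = noono, …
Continuing: noononoonoono · noononoo gives term 7.

noononoonoononoononoo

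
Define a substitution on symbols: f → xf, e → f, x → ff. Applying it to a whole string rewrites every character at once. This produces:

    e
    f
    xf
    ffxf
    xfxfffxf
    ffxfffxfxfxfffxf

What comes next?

φ(ffxfffxfxfxfffxf) expands symbol-by-symbol to xf xf ff xf xf xf ff xf ff xf ff xf xf xf ff xf; joining the 16 pieces gives the next term.

xfxfffxfxfxfffxfffxfffxfxfxfffxf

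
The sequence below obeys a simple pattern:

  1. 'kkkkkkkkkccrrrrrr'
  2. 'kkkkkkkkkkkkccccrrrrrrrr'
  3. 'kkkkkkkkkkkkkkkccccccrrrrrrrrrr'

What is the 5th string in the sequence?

kkkkkkkkkkkkkkkkkkkkkccccccccccrrrrrrrrrrrrrr

Each string has the form k^{3n+3} c^{2n-2} r^{2n+2}, where the shown terms are n = 2, 3, 4.
At n = 6 the blocks have lengths 21, 10, 14.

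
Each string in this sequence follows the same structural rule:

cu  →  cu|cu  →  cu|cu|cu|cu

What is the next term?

s(k+1) = s(k)·|·s(k) — each term doubles the last with '|' between the halves.
Doubling cu|cu|cu|cu with '|' between the halves:

cu|cu|cu|cu|cu|cu|cu|cu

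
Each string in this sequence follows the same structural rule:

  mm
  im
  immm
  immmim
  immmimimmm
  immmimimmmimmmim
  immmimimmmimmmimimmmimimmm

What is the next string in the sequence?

immmimimmmimmmimimmmimimmmimmmimimmmimmmim

Each term (from the third on) is the previous term followed by the one before it: term 3 = im·mm = immm.
Continuing: immmimimmmimmmimimmmimimmm · immmimimmmimmmim gives term 8.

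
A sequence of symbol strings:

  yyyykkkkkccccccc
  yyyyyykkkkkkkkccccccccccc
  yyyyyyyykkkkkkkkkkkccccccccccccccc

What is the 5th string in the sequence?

yyyyyyyyyyyykkkkkkkkkkkkkkkkkccccccccccccccccccccccc

Term n consists of 2n+2 y's, followed by 3n+2 k's, followed by 4n+3 c's (n = 1, 2, …).
For term 5, n = 5, so the run lengths are 12, 17, 23.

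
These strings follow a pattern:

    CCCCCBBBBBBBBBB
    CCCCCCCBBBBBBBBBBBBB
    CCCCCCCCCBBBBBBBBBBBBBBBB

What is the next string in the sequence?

The n-th term is 2n-1 C's then 3n+1 B's, where the shown terms are n = 3, 4, 5.
Setting n = 6 gives 11, 19 characters in each block.

CCCCCCCCCCCBBBBBBBBBBBBBBBBBBB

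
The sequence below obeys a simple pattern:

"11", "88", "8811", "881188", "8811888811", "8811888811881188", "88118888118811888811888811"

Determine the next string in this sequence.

881188881188118888118888118811888811881188

From term 3 onward, concatenate the last term with the second-to-last: 88·11 = 8811, 8811·88 = 881188, …
So term 8 is 88118888118811888811888811·8811888811881188.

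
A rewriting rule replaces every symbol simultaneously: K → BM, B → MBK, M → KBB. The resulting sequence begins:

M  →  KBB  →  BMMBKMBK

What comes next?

Apply φ to BMMBKMBK symbol by symbol: B→MBK, M→KBB, M→KBB, B→MBK, K→BM, M→KBB, B→MBK, K→BM; joined: MBK KBB KBB MBK BM KBB MBK BM.

MBKKBBKBBMBKBMKBBMBKBM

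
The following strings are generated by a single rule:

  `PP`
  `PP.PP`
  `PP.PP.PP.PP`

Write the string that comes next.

Each string is two copies of the previous one joined by '.'.
One more doubling of PP.PP.PP.PP gives the answer.

PP.PP.PP.PP.PP.PP.PP.PP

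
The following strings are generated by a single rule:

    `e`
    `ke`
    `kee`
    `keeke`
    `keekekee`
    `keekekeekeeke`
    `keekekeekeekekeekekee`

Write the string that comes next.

Each term (from the third on) is the previous term followed by the one before it: term 3 = ke·e = kee.
The next term joins keekekeekeekekeekekee and keekekeekeeke.

keekekeekeekekeekekeekeekekeekeeke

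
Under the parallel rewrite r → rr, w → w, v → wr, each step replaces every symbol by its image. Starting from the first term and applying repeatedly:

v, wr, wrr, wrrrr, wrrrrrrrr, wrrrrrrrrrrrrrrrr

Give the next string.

Rewriting the 17 symbols of wrrrrrrrrrrrrrrrr one by one yields w rr rr rr rr rr rr rr rr rr rr rr rr rr rr rr rr; concatenated:

wrrrrrrrrrrrrrrrrrrrrrrrrrrrrrrrr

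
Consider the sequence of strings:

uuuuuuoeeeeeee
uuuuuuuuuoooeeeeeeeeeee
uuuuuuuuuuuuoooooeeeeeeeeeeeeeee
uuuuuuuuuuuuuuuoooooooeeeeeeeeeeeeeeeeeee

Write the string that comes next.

uuuuuuuuuuuuuuuuuuoooooooooeeeeeeeeeeeeeeeeeeeeeee

Each string has the form u^{3n+3} o^{2n-1} e^{4n+3} (n = 1, 2, …).
For the next term, n = 5, so the run lengths are 18, 9, 23.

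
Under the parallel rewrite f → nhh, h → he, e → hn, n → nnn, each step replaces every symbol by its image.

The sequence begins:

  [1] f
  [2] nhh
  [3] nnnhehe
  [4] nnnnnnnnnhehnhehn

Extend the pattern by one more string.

nnnnnnnnnnnnnnnnnnnnnnnnnnnhehnhennnhehnhennn

Applying the rule to each of the 17 symbols of nnnnnnnnnhehnhehn gives the pieces nnn nnn nnn nnn nnn nnn nnn nnn nnn he hn he nnn he hn he nnn, which concatenate to the answer.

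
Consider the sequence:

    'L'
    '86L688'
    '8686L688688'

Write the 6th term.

s(k+1) = 86·s(k)·688, so each term gains 86 as a prefix and 688 as a suffix.
From 8686L688688, 3 further steps: 8686L688688 → 868686L688688688 → 86868686L688688688688 → (answer).

8686868686L688688688688688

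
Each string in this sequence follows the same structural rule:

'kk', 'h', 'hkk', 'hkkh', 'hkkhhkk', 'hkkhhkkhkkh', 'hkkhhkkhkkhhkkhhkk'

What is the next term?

Each term (from the third on) is the previous term followed by the one before it: term 3 = h·kk = hkk.
Continuing: hkkhhkkhkkhhkkhhkk · hkkhhkkhkkh gives term 8.

hkkhhkkhkkhhkkhhkkhkkhhkkhkkh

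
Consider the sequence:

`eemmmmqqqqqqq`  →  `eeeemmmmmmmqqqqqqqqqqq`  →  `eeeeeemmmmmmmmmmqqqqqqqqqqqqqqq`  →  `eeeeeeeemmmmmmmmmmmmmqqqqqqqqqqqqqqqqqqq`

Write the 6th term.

The n-th term is 2n e's then 3n+1 m's then 4n+3 q's (n = 1, 2, …).
At n = 6 the blocks have lengths 12, 19, 27.

eeeeeeeeeeeemmmmmmmmmmmmmmmmmmmqqqqqqqqqqqqqqqqqqqqqqqqqqq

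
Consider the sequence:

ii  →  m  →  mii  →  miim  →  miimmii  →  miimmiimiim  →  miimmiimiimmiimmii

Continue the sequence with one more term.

miimmiimiimmiimmiimiimmiimiim

This is a Fibonacci-style word recurrence s(k) = s(k−1)·s(k−2): e.g. m·ii = mii.
The next term joins miimmiimiimmiimmii and miimmiimiim.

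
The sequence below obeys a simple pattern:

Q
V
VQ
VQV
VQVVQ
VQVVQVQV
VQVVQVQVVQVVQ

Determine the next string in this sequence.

VQVVQVQVVQVVQVQVVQVQV

From term 3 onward, concatenate the last term with the second-to-last: V·Q = VQ, VQ·V = VQV, …
So term 8 is VQVVQVQVVQVVQ·VQVVQVQV.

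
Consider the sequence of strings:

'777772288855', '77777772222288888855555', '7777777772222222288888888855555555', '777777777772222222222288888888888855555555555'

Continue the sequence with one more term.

The n-th term is 2n+3 7's then 3n-1 2's then 3n 8's then 3n-1 5's (n = 1, 2, …).
For the next term, n = 5, so the run lengths are 13, 14, 15, 14.

77777777777772222222222222288888888888888855555555555555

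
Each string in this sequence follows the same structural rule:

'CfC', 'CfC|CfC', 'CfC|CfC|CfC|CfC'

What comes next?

CfC|CfC|CfC|CfC|CfC|CfC|CfC|CfC

Every step duplicates the string with '|' between the halves.
So the next term is two copies of CfC|CfC|CfC|CfC with '|' between the halves.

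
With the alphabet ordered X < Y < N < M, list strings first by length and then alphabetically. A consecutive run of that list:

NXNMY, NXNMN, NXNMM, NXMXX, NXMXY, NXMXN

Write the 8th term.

Stepping forward 2 times from NXMXN: NXMXN → NXMXM, then the target.

NXMYX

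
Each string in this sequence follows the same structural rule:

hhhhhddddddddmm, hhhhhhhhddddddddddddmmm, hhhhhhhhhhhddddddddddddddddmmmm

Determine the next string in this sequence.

hhhhhhhhhhhhhhddddddddddddddddddddmmmmm

The n-th term is 3n-1 h's then 4n d's then n m's, where the shown terms are n = 2, 3, 4.
For the next term, n = 5, so the run lengths are 14, 20, 5.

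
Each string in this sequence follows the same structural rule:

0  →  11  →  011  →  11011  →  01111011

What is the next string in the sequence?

1101101111011

Each term (from the third on) is the two preceding terms concatenated in order: term 3 = 0·11 = 011.
The next term joins 11011 and 01111011.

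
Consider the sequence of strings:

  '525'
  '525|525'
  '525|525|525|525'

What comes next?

525|525|525|525|525|525|525|525

Every step duplicates the string with '|' between the halves.
So the next term is two copies of 525|525|525|525 with '|' between the halves.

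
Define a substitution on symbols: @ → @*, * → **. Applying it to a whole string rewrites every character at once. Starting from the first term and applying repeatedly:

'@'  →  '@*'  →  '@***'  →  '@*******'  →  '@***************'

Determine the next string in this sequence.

Rewriting the 16 symbols of @*************** one by one yields @* ** ** ** ** ** ** ** ** ** ** ** ** ** ** **; concatenated:

@*******************************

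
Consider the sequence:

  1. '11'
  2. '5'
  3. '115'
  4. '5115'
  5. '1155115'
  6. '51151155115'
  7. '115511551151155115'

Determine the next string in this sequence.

51151155115115511551151155115

From term 3 onward, concatenate the second-to-last term with the last: 11·5 = 115, 5·115 = 5115, …
The next term joins 51151155115 and 115511551151155115.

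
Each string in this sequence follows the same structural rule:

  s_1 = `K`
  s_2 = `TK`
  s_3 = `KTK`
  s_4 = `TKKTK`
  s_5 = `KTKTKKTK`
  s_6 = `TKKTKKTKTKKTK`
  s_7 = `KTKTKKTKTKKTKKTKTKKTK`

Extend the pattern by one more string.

TKKTKKTKTKKTKKTKTKKTKTKKTKKTKTKKTK

This is a Fibonacci-style word recurrence s(k) = s(k−2)·s(k−1): e.g. K·TK = KTK.
The next term joins TKKTKKTKTKKTK and KTKTKKTKTKKTKKTKTKKTK.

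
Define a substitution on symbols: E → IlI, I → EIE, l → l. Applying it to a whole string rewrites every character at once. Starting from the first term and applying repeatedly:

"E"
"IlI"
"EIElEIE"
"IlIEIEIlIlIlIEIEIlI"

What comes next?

EIElEIEIlIEIEIlIEIElEIElEIElEIEIlIEIEIlIEIElEIE

φ(IlIEIEIlIlIlIEIEIlI) expands symbol-by-symbol to EIE l EIE IlI EIE IlI EIE l EIE l EIE l EIE IlI EIE IlI EIE l EIE; joining the 19 pieces gives the next term.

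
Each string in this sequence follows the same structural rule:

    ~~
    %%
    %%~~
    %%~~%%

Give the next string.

%%~~%%%%~~

From term 3 onward, concatenate the last term with the second-to-last: %%·~~ = %%~~, %%~~·%% = %%~~%%, …
The next term joins %%~~%% and %%~~.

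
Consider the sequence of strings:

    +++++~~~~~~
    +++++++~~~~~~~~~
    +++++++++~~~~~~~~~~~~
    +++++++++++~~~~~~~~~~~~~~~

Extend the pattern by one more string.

+++++++++++++~~~~~~~~~~~~~~~~~~

Reading off run lengths: + runs 5, 7, 9, 11; ~ runs 6, 9, 12, 15 — each is linear in n, where the shown terms are n = 2, 3, 4, 5.
For the next term, n = 6, so the run lengths are 13, 18.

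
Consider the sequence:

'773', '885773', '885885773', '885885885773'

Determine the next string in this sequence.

885885885885773

Each term is the previous one with 885 prepended.
One more step from 885885885773 gives the answer.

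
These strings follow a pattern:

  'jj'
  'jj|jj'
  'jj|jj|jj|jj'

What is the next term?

s(k+1) = s(k)·|·s(k) — each term doubles the last with '|' between the halves.
Doubling jj|jj|jj|jj with '|' between the halves:

jj|jj|jj|jj|jj|jj|jj|jj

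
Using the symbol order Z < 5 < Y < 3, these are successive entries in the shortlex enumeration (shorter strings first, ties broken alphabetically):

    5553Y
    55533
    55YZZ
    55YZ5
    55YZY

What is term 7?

Advancing 2 positions from 55YZY through 55YZY → 55YZ3 reaches term 7.

55Y5Z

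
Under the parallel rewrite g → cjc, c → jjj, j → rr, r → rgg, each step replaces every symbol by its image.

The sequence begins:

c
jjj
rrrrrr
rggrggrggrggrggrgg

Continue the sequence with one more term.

rggcjccjcrggcjccjcrggcjccjcrggcjccjcrggcjccjcrggcjccjc

Applying the rule to each of the 18 symbols of rggrggrggrggrggrgg gives the pieces rgg cjc cjc rgg cjc cjc rgg cjc cjc rgg cjc cjc rgg cjc cjc rgg cjc cjc, which concatenate to the answer.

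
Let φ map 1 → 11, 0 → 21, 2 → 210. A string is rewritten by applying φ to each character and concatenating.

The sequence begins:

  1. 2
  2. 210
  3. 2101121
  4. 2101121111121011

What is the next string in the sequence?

Rewriting the 16 symbols of 2101121111121011 one by one yields 210 11 21 11 11 210 11 11 11 11 11 210 11 21 11 11; concatenated:

21011211111210111111111121011211111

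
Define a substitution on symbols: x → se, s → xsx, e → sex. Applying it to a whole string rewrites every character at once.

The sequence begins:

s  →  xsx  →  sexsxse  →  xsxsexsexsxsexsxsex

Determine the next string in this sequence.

Rewriting the 19 symbols of xsxsexsexsxsexsxsex one by one yields se xsx se xsx sex se xsx sex se xsx se xsx sex se xsx se xsx sex se; concatenated:

sexsxsexsxsexsexsxsexsexsxsexsxsexsexsxsexsxsexse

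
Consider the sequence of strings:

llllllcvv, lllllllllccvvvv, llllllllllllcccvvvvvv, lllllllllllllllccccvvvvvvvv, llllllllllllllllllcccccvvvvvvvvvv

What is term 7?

llllllllllllllllllllllllcccccccvvvvvvvvvvvvvv

Reading off run lengths: l runs 6, 9, 12, 15, 18; c runs 1, 2, 3, 4, 5; v runs 2, 4, 6, 8, 10 — each is linear in n (n = 1, 2, …).
For term 7, n = 7, so the run lengths are 24, 7, 14.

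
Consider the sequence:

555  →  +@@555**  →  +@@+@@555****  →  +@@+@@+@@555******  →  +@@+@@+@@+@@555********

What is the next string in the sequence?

Each term wraps the previous one in +@@ on the left and ** on the right.
So the next term is +@@·+@@+@@+@@+@@555********·**.

+@@+@@+@@+@@+@@555**********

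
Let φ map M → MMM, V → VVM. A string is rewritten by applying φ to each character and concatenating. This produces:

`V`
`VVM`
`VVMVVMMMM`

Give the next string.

Rewriting each symbol of VVMVVMMMM: V→VVM, V→VVM, M→MMM, V→VVM, V→VVM, M→MMM, M→MMM, M→MMM, M→MMM, which concatenates to VVM VVM MMM VVM VVM MMM MMM MMM MMM.

VVMVVMMMMVVMVVMMMMMMMMMMMMM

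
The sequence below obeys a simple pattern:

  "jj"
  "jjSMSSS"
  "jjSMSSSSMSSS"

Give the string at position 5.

The strings grow by a fixed suffix SMSSS each time.
From jjSMSSSSMSSS, 2 further steps: jjSMSSSSMSSS → jjSMSSSSMSSSSMSSS → (answer).

jjSMSSSSMSSSSMSSSSMSSS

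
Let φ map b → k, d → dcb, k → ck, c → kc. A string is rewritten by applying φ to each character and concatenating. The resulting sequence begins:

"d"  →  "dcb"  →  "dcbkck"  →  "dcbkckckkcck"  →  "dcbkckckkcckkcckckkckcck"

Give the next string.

Rewriting the 24 symbols of dcbkckckkcckkcckckkckcck one by one yields dcb kc k ck kc ck kc ck ck kc kc ck ck kc kc ck kc ck ck kc ck kc kc ck; concatenated:

dcbkckckkcckkcckckkckcckckkckcckkcckckkcckkckcck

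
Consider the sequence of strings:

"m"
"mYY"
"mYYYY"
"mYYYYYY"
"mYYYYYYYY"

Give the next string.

mYYYYYYYYYY

Each term is the previous one with YY appended.
One more step from mYYYYYYYY gives the answer.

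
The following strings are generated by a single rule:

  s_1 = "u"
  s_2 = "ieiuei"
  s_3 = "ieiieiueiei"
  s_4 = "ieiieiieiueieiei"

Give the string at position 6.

ieiieiieiieiieiueieieieiei

Every step adds iei to the front and ei to the end of the previous string.
From ieiieiieiueieiei, 2 further steps: ieiieiieiueieiei → ieiieiieiieiueieieiei → (answer).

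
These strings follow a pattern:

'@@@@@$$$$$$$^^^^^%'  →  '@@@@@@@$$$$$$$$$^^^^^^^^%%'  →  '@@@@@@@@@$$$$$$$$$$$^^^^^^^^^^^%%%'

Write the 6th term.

@@@@@@@@@@@@@@@$$$$$$$$$$$$$$$$$^^^^^^^^^^^^^^^^^^^^%%%%%%

Term n consists of 2n+1 @'s, followed by 2n+3 $'s, followed by 3n-1 ^'s, followed by n-1 %'s, where the shown terms are n = 2, 3, 4.
At n = 7 the blocks have lengths 15, 17, 20, 6.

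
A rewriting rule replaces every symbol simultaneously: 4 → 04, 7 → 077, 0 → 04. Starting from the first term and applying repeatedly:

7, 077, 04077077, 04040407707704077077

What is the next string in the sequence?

040404040404040770770407707704040407707704077077

Applying the rule to each of the 20 symbols of 04040407707704077077 gives the pieces 04 04 04 04 04 04 04 077 077 04 077 077 04 04 04 077 077 04 077 077, which concatenate to the answer.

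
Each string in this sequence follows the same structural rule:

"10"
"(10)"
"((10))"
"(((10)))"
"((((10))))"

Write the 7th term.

Each term wraps the previous one in ( on the left and ) on the right.
From ((((10)))), 2 further steps: ((((10)))) → (((((10))))) → (answer).

((((((10))))))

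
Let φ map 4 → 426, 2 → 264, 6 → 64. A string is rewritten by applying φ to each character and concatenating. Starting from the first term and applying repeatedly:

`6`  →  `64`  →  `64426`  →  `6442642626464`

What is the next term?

Replace each of the 13 characters of 6442642626464 in place — 64 426 426 264 64 426 264 64 264 64 426 64 426 — and concatenate.

6442642626464426264642646442664426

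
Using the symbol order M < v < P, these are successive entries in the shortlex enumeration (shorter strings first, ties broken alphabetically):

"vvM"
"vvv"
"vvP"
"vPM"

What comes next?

Treat vPM as a base-3 numeral over the given alphabet and add one, carrying through any trailing P's.

vPv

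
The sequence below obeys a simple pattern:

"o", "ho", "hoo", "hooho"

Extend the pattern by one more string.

hoohohoo

Each term (from the third on) is the previous term followed by the one before it: term 3 = ho·o = hoo.
Continuing: hooho · hoo gives term 5.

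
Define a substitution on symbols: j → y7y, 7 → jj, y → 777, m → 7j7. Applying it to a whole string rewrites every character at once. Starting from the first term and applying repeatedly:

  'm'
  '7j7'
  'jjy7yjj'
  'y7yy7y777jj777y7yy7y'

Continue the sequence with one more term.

777jj777777jj777jjjjjjy7yy7yjjjjjj777jj777777jj777

Replace each of the 20 characters of y7yy7y777jj777y7yy7y in place — 777 jj 777 777 jj 777 jj jj jj y7y y7y jj jj jj 777 jj 777 777 jj 777 — and concatenate.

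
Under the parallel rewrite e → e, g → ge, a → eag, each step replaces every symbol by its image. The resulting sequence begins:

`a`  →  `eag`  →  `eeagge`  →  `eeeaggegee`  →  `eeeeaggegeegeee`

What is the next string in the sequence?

φ(eeeeaggegeegeee) expands symbol-by-symbol to e e e e eag ge ge e ge e e ge e e e; joining the 15 pieces gives the next term.

eeeeeaggegeegeeegeeee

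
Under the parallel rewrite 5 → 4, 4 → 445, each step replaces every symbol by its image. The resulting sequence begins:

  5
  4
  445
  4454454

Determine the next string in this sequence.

Apply φ to 4454454 symbol by symbol: 4→445, 4→445, 5→4, 4→445, 4→445, 5→4, 4→445; joined: 445 445 4 445 445 4 445.

44544544454454445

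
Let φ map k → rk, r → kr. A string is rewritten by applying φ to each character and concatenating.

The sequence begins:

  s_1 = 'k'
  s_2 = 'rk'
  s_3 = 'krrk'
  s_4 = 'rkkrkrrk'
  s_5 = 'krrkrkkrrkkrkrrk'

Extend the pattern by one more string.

rkkrkrrkkrrkrkkrkrrkrkkrrkkrkrrk

Applying the rule to each of the 16 symbols of krrkrkkrrkkrkrrk gives the pieces rk kr kr rk kr rk rk kr kr rk rk kr rk kr kr rk, which concatenate to the answer.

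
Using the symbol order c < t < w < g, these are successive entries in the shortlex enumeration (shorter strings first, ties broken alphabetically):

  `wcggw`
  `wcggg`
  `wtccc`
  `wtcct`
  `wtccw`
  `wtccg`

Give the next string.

wtctc

The successor of wtccg increments the rightmost position that isn't already g and resets every position after it to c.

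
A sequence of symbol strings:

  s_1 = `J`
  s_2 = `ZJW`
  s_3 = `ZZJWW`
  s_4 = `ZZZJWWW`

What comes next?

Each term wraps the previous one in Z on the left and W on the right.
Applying this once more to ZZZJWWW:

ZZZZJWWWW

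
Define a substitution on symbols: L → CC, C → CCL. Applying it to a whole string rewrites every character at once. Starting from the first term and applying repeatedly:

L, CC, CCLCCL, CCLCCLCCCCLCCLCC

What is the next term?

CCLCCLCCCCLCCLCCCCLCCLCCLCCLCCCCLCCLCCCCLCCL

Replace each of the 16 characters of CCLCCLCCCCLCCLCC in place — CCL CCL CC CCL CCL CC CCL CCL CCL CCL CC CCL CCL CC CCL CCL — and concatenate.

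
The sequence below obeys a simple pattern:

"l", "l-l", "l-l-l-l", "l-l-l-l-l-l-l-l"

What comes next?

Every step duplicates the string with '-' between the halves.
One more doubling of l-l-l-l-l-l-l-l gives the answer.

l-l-l-l-l-l-l-l-l-l-l-l-l-l-l-l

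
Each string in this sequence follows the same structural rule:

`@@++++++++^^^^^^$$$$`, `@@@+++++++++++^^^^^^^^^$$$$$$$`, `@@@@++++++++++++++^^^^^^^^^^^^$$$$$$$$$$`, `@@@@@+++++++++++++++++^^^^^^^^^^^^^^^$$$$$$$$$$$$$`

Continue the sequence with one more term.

@@@@@@++++++++++++++++++++^^^^^^^^^^^^^^^^^^$$$$$$$$$$$$$$$$

Each string has the form @^{n} +^{3n+2} ^^{3n} $^{3n-2}, where the shown terms are n = 2, 3, 4, 5.
Setting n = 6 gives 6, 20, 18, 16 characters in each block.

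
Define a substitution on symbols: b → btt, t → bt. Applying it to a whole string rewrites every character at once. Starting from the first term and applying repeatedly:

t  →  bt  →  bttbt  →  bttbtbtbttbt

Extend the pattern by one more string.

bttbtbtbttbtbttbtbttbtbtbttbt

Apply φ to bttbtbtbttbt symbol by symbol: b→btt, t→bt, t→bt, b→btt, t→bt, b→btt, t→bt, b→btt, t→bt, t→bt, b→btt, t→bt; joined: btt bt bt btt bt btt bt btt bt bt btt bt.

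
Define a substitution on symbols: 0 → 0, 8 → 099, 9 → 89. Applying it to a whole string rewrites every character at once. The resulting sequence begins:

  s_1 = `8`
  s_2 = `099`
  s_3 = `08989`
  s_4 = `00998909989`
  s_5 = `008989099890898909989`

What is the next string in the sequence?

Rewriting the 21 symbols of 008989099890898909989 one by one yields 0 0 099 89 099 89 0 89 89 099 89 0 099 89 099 89 0 89 89 099 89; concatenated:

0009989099890898909989009989099890898909989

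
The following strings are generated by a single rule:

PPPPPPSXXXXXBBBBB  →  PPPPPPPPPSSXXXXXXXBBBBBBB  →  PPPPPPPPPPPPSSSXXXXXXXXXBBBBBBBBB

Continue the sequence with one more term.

Each string has the form P^{3n+3} S^{n} X^{2n+3} B^{2n+3} (n = 1, 2, …).
For the next term, n = 4, so the run lengths are 15, 4, 11, 11.

PPPPPPPPPPPPPPPSSSSXXXXXXXXXXXBBBBBBBBBBB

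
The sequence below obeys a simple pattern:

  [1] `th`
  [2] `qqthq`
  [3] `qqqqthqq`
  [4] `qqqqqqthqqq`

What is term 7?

qqqqqqqqqqqqthqqqqqq

Every step adds qq to the front and q to the end of the previous string.
From qqqqqqthqqq, 3 further steps: qqqqqqthqqq → qqqqqqqqthqqqq → qqqqqqqqqqthqqqqq → (answer).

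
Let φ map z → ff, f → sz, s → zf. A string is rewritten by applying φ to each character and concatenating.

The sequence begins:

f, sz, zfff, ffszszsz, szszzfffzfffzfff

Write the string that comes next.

Rewriting the 16 symbols of szszzfffzfffzfff one by one yields zf ff zf ff ff sz sz sz ff sz sz sz ff sz sz sz; concatenated:

zfffzfffffszszszffszszszffszszsz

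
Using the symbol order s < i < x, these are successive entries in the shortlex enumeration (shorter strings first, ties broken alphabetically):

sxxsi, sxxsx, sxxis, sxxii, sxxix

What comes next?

Find the rightmost character of sxxix below x, bump it to the next letter, and reset everything to its right to s.

sxxxs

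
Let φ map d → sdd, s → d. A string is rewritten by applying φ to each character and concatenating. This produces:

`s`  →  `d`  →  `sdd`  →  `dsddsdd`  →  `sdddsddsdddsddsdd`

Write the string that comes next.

Rewriting the 17 symbols of sdddsddsdddsddsdd one by one yields d sdd sdd sdd d sdd sdd d sdd sdd sdd d sdd sdd d sdd sdd; concatenated:

dsddsddsdddsddsdddsddsddsdddsddsdddsddsdd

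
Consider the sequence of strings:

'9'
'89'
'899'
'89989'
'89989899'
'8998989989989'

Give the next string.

899898998998989989899

This is a Fibonacci-style word recurrence s(k) = s(k−1)·s(k−2): e.g. 89·9 = 899.
Continuing: 8998989989989 · 89989899 gives term 7.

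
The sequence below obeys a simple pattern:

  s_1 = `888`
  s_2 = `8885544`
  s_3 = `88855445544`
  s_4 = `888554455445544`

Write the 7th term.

888554455445544554455445544

The strings grow by a fixed suffix 5544 each time.
From 888554455445544, 3 further steps: 888554455445544 → 8885544554455445544 → 88855445544554455445544 → (answer).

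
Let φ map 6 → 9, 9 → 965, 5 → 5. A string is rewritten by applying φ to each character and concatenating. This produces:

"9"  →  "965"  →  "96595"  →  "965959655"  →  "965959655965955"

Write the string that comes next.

9659596559659559659596555

Applying the rule to each of the 15 symbols of 965959655965955 gives the pieces 965 9 5 965 5 965 9 5 5 965 9 5 965 5 5, which concatenate to the answer.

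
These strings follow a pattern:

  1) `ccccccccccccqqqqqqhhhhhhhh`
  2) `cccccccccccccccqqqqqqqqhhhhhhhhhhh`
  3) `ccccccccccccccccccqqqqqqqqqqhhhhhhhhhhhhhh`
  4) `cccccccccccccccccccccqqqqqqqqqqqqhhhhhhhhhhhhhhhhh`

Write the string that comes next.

ccccccccccccccccccccccccqqqqqqqqqqqqqqhhhhhhhhhhhhhhhhhhhh

Reading off run lengths: c runs 12, 15, 18, 21; q runs 6, 8, 10, 12; h runs 8, 11, 14, 17 — each is linear in n, where the shown terms are n = 3, 4, 5, 6.
For the next term, n = 7, so the run lengths are 24, 14, 20.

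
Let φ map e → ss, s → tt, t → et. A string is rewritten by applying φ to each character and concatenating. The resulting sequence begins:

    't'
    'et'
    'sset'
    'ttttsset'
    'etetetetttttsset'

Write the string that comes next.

ssetssetssetssetetetetetttttsset

Replace each of the 16 characters of etetetetttttsset in place — ss et ss et ss et ss et et et et et tt tt ss et — and concatenate.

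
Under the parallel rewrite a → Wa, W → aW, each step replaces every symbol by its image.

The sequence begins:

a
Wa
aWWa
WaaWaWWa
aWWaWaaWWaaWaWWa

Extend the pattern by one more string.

Rewriting the 16 symbols of aWWaWaaWWaaWaWWa one by one yields Wa aW aW Wa aW Wa Wa aW aW Wa Wa aW Wa aW aW Wa; concatenated:

WaaWaWWaaWWaWaaWaWWaWaaWWaaWaWWa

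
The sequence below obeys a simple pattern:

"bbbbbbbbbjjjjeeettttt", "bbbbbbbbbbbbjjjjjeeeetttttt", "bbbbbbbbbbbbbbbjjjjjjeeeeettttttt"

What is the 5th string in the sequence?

bbbbbbbbbbbbbbbbbbbbbjjjjjjjjeeeeeeettttttttt

Each string has the form b^{3n} j^{n+1} e^{n} t^{n+2}, where the shown terms are n = 3, 4, 5.
At n = 7 the blocks have lengths 21, 8, 7, 9.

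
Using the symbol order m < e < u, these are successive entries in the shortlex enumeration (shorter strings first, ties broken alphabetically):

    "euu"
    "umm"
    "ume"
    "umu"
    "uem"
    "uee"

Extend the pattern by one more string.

Find the rightmost character of uee below u, bump it to the next letter, and reset everything to its right to m.

ueu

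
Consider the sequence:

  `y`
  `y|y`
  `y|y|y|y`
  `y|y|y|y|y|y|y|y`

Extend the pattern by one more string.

s(k+1) = s(k)·|·s(k) — each term doubles the last with '|' between the halves.
Doubling y|y|y|y|y|y|y|y with '|' between the halves:

y|y|y|y|y|y|y|y|y|y|y|y|y|y|y|y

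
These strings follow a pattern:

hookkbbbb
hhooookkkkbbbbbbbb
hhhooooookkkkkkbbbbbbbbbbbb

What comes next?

Reading off run lengths: h runs 1, 2, 3; o runs 2, 4, 6; k runs 2, 4, 6; b runs 4, 8, 12 — each is linear in n (n = 1, 2, …).
For the next term, n = 4, so the run lengths are 4, 8, 8, 16.

hhhhooooooookkkkkkkkbbbbbbbbbbbbbbbb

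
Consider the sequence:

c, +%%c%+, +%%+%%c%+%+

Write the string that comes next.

+%%+%%+%%c%+%+%+

Every step adds +%% to the front and %+ to the end of the previous string.
So the next term is +%%·+%%+%%c%+%+·%+.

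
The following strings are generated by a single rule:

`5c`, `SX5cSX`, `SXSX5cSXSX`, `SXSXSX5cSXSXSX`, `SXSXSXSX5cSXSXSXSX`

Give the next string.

Every step adds SX to the front and SX to the end of the previous string.
Applying this once more to SXSXSXSX5cSXSXSXSX:

SXSXSXSXSX5cSXSXSXSXSX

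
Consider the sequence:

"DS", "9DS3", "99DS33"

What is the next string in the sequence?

Each term wraps the previous one in 9 on the left and 3 on the right.
One more step from 99DS33 gives the answer.

999DS333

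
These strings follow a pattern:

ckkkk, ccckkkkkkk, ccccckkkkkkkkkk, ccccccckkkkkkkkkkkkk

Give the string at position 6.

Term n consists of 2n-1 c's, followed by 3n+1 k's (n = 1, 2, …).
At n = 6 the blocks have lengths 11, 19.

ccccccccccckkkkkkkkkkkkkkkkkkk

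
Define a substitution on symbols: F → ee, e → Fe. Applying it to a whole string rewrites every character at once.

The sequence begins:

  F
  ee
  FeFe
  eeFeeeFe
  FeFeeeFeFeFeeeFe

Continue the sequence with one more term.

φ(FeFeeeFeFeFeeeFe) expands symbol-by-symbol to ee Fe ee Fe Fe Fe ee Fe ee Fe ee Fe Fe Fe ee Fe; joining the 16 pieces gives the next term.

eeFeeeFeFeFeeeFeeeFeeeFeFeFeeeFe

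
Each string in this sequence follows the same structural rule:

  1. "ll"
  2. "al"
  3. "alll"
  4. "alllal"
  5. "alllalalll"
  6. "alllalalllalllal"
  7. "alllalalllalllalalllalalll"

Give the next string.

Each term (from the third on) is the previous term followed by the one before it: term 3 = al·ll = alll.
Continuing: alllalalllalllalalllalalll · alllalalllalllal gives term 8.

alllalalllalllalalllalalllalllalalllalllal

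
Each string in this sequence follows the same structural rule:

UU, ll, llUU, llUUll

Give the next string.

llUUllllUU

This is a Fibonacci-style word recurrence s(k) = s(k−1)·s(k−2): e.g. ll·UU = llUU.
The next term joins llUUll and llUU.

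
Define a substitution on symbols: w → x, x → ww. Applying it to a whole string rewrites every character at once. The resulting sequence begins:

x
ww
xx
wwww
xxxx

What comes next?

wwwwwwww

Expanding xxxx: x→ww, x→ww, x→ww, x→ww. Concatenated: ww ww ww ww.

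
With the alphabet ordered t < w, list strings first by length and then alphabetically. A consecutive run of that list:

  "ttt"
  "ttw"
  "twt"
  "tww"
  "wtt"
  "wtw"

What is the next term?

Find the rightmost character of wtw below w, bump it to the next letter, and reset everything to its right to t.

wwt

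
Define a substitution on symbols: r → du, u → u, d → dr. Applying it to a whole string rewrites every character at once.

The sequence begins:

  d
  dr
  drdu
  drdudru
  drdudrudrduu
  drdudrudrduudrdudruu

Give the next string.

Replace each of the 20 characters of drdudrudrduudrdudruu in place — dr du dr u dr du u dr du dr u u dr du dr u dr du u u — and concatenate.

drdudrudrduudrdudruudrdudrudrduuu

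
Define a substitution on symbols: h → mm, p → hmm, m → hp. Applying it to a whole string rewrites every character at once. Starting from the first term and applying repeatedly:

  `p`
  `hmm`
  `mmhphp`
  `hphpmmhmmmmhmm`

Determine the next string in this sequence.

Rewriting the 14 symbols of hphpmmhmmmmhmm one by one yields mm hmm mm hmm hp hp mm hp hp hp hp mm hp hp; concatenated:

mmhmmmmhmmhphpmmhphphphpmmhphp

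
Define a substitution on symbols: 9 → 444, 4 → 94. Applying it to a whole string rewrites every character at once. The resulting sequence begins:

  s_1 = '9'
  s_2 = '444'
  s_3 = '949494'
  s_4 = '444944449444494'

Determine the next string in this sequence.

949494444949494944449494949444494

φ(444944449444494) expands symbol-by-symbol to 94 94 94 444 94 94 94 94 444 94 94 94 94 444 94; joining the 15 pieces gives the next term.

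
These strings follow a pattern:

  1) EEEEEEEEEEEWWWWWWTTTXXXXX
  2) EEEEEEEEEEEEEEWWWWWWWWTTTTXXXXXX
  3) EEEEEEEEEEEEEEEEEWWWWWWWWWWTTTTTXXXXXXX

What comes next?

EEEEEEEEEEEEEEEEEEEEWWWWWWWWWWWWTTTTTTXXXXXXXX

Reading off run lengths: E runs 11, 14, 17; W runs 6, 8, 10; T runs 3, 4, 5; X runs 5, 6, 7 — each is linear in n, where the shown terms are n = 3, 4, 5.
At n = 6 the blocks have lengths 20, 12, 6, 8.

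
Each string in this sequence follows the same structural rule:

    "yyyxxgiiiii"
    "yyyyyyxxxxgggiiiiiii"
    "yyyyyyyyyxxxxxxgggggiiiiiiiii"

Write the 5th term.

Each string has the form y^{3n} x^{2n} g^{2n-1} i^{2n+3} (n = 1, 2, …).
Setting n = 5 gives 15, 10, 9, 13 characters in each block.

yyyyyyyyyyyyyyyxxxxxxxxxxgggggggggiiiiiiiiiiiii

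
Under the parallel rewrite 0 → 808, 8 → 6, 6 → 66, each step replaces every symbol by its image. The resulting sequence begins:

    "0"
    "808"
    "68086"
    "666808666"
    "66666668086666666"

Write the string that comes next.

Rewriting the 17 symbols of 66666668086666666 one by one yields 66 66 66 66 66 66 66 6 808 6 66 66 66 66 66 66 66; concatenated:

666666666666666808666666666666666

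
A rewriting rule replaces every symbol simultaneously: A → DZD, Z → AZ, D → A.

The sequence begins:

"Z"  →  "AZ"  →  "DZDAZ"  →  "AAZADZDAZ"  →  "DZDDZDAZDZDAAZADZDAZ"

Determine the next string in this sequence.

Replace each of the 20 characters of DZDDZDAZDZDAAZADZDAZ in place — A AZ A A AZ A DZD AZ A AZ A DZD DZD AZ DZD A AZ A DZD AZ — and concatenate.

AAZAAAZADZDAZAAZADZDDZDAZDZDAAZADZDAZ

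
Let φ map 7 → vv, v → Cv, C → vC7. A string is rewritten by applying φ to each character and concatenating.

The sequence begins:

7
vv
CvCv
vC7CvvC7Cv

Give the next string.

Expanding vC7CvvC7Cv: v→Cv, C→vC7, 7→vv, C→vC7, v→Cv, v→Cv, C→vC7, 7→vv, C→vC7, v→Cv. Concatenated: Cv vC7 vv vC7 Cv Cv vC7 vv vC7 Cv.

CvvC7vvvC7CvCvvC7vvvC7Cv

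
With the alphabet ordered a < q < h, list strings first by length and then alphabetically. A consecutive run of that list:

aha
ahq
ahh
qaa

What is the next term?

qaq

Treat qaa as a base-3 numeral over the given alphabet and add one, carrying through any trailing h's.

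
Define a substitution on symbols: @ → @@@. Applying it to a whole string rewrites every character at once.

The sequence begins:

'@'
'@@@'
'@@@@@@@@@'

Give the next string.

Expanding @@@@@@@@@: @→@@@, @→@@@, @→@@@, @→@@@, @→@@@, @→@@@, @→@@@, @→@@@, @→@@@. Concatenated: @@@ @@@ @@@ @@@ @@@ @@@ @@@ @@@ @@@.

@@@@@@@@@@@@@@@@@@@@@@@@@@@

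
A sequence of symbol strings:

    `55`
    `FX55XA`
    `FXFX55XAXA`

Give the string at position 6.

FXFXFXFXFX55XAXAXAXAXA

Every step adds FX to the front and XA to the end of the previous string.
From FXFX55XAXA, 3 further steps: FXFX55XAXA → FXFXFX55XAXAXA → FXFXFXFX55XAXAXAXA → (answer).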